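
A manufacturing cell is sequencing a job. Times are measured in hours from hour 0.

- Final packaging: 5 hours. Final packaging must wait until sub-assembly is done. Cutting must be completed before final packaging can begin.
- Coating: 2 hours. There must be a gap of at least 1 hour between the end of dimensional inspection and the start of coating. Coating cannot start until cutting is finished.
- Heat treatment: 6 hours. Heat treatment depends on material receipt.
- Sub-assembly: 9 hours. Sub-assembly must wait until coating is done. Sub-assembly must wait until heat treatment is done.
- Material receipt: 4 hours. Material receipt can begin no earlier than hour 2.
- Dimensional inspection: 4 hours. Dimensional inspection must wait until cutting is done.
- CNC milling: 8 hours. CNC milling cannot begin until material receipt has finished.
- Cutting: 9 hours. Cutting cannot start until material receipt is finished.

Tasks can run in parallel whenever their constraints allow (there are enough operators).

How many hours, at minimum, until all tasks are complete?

Material receipt waits on its own release at hour 2, so it starts at hour 2 and finishes at 2 + 4 = hour 6.
Heat treatment cannot begin until material receipt (finishes hour 6). It runs from hour 6 to 6 + 6 = hour 12.
CNC milling cannot begin until material receipt (finishes hour 6). It runs from hour 6 to 6 + 8 = hour 14.
After material receipt (finishes hour 6), cutting can start at hour 6 and finishes at hour 15.
Dimensional inspection waits on cutting (finishes hour 15), so it starts at hour 15 and finishes at 15 + 4 = hour 19.
For coating: dimensional inspection (finishes hour 19, plus 1-hour gap → hour 20); cutting (finishes hour 15). Taking the maximum gives a start of hour 20, and it finishes at 20 + 2 = hour 22.
Sub-assembly needs all of coating (finishes hour 22); heat treatment (finishes hour 12). That puts its earliest start at hour 22; it finishes at 22 + 9 = hour 31.
For final packaging: sub-assembly (finishes hour 31); cutting (finishes hour 15). Taking the maximum gives a start of hour 31, and it finishes at 31 + 5 = hour 36.
All tasks are finished once the last one completes. Finish times: Material receipt at 6, Cutting at 15, CNC milling at 14, Heat treatment at 12, Dimensional inspection at 19, Coating at 22, Sub-assembly at 31, Final packaging at 36. The latest is hour 36.

36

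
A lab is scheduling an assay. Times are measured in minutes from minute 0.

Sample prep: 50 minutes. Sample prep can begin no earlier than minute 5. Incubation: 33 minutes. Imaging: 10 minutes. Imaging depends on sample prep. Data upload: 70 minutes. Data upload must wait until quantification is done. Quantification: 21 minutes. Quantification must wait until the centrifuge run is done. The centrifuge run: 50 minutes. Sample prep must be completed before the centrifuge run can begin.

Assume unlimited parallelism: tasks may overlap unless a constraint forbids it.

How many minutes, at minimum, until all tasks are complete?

196

Incubation can start immediately at minute 0; it finishes at minute 33.
Sample prep waits on its own release at minute 5, so it starts at minute 5 and finishes at 5 + 50 = minute 55.
Imaging cannot begin until sample prep (finishes minute 55). It runs from minute 55 to 55 + 10 = minute 65.
After sample prep (finishes minute 55), the centrifuge run can start at minute 55 and finishes at minute 105.
Quantification cannot begin until the centrifuge run (finishes minute 105). It runs from minute 105 to 105 + 21 = minute 126.
Data upload waits on quantification (finishes minute 126), so it starts at minute 126 and finishes at 126 + 70 = minute 196.
All tasks are finished once the last one completes. Finish times: Sample prep at 55, Incubation at 33, The centrifuge run at 105, Imaging at 65, Quantification at 126, Data upload at 196. The latest is minute 196.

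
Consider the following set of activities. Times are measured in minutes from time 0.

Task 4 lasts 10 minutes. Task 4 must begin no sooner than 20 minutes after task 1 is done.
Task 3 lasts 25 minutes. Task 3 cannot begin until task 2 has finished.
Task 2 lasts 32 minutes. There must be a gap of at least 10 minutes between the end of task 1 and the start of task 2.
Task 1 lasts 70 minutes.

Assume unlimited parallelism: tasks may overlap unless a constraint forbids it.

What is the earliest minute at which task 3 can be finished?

Task 1 has no prerequisites, so it starts at minute 0 and finishes at minute 70.
After task 1 (finishes minute 70, plus 10-minute gap → minute 80), task 2 can start at minute 80 and finishes at minute 112.
After task 2 (finishes minute 112), task 3 can start at minute 112 and finishes at minute 137.

137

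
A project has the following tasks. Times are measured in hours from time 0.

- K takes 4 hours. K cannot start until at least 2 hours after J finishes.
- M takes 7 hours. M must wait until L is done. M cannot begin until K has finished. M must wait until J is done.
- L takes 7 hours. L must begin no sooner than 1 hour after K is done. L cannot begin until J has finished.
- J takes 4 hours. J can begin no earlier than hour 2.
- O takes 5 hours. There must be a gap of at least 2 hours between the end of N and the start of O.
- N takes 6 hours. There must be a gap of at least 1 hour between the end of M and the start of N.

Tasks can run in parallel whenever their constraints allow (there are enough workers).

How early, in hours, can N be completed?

After its own release at hour 2, J can start at hour 2 and finishes at hour 6.
K cannot begin until J (finishes hour 6, plus 2-hour gap → hour 8). It runs from hour 8 to 8 + 4 = hour 12.
L needs all of K (finishes hour 12, plus 1-hour gap → hour 13); J (finishes hour 6). That puts its earliest start at hour 13; it finishes at 13 + 7 = hour 20.
M cannot start until L (finishes hour 20); K (finishes hour 12); J (finishes hour 6). The controlling bound is hour 20, so M finishes at 20 + 7 = hour 27.
N cannot begin until M (finishes hour 27, plus 1-hour gap → hour 28). It runs from hour 28 to 28 + 6 = hour 34.

34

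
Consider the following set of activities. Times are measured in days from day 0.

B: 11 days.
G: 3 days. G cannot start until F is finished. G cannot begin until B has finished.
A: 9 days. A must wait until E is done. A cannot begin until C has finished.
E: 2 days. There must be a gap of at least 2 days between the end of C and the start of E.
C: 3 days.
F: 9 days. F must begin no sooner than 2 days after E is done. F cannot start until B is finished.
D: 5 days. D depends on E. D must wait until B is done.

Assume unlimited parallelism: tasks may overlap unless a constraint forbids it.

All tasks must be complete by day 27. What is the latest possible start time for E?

D must finish by day 27; it takes 5 days, so it must start by 27 − 5 = day 22.
G must finish by day 27; it takes 3 days, so it must start by 27 − 3 = day 24.
F has to be done before G (must start by day 24). That means finishing by day 24, i.e. starting by 24 − 9 = day 15.
A must finish by day 27; it takes 9 days, so it must start by 27 − 9 = day 18.
E feeds A (must start by day 18); D (must start by day 22); F (must start by day 15, minus 2-day gap → day 13). Taking the minimum, E must finish by day 13 and start by 13 − 2 = day 11.

11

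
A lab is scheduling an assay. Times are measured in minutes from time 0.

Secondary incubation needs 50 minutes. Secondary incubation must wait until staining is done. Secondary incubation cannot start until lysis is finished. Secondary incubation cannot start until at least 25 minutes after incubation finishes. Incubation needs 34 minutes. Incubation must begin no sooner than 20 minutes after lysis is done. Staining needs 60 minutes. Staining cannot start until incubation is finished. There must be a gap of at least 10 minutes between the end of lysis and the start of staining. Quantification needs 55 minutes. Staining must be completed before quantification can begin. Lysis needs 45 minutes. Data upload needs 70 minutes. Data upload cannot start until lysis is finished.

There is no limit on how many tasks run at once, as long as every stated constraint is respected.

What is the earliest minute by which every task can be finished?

Lysis can start immediately at minute 0; it finishes at minute 45.
Data upload cannot begin until lysis (finishes minute 45). It runs from minute 45 to 45 + 70 = minute 115.
Incubation cannot begin until lysis (finishes minute 45, plus 20-minute gap → minute 65). It runs from minute 65 to 65 + 34 = minute 99.
Staining has to wait for incubation (finishes minute 99); lysis (finishes minute 45, plus 10-minute gap → minute 55). The latest of these is minute 99, so staining runs minute 99 to 99 + 60 = minute 159.
Quantification cannot begin until staining (finishes minute 159). It runs from minute 159 to 159 + 55 = minute 214.
Secondary incubation has to wait for staining (finishes minute 159); lysis (finishes minute 45); incubation (finishes minute 99, plus 25-minute gap → minute 124). The latest of these is minute 159, so secondary incubation runs minute 159 to 159 + 50 = minute 209.
All tasks are finished once the last one completes. Finish times: Lysis at 45, Incubation at 99, Staining at 159, Secondary incubation at 209, Quantification at 214, Data upload at 115. The latest is minute 214.

214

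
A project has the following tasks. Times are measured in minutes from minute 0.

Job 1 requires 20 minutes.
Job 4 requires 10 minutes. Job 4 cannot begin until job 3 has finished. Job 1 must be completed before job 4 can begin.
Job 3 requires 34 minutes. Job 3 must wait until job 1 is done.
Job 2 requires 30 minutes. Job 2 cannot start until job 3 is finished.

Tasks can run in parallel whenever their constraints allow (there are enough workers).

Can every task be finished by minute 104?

Yes

Job 1 can start immediately at minute 0; it finishes at minute 20.
Job 3 waits on job 1 (finishes minute 20), so it starts at minute 20 and finishes at 20 + 34 = minute 54.
For job 4: job 3 (finishes minute 54); job 1 (finishes minute 20). Taking the maximum gives a start of minute 54, and it finishes at 54 + 10 = minute 64.
Job 2 cannot begin until job 3 (finishes minute 54). It runs from minute 54 to 54 + 30 = minute 84.
Every task is finished by minute 84, which is no later than the deadline of 104, so the schedule is feasible.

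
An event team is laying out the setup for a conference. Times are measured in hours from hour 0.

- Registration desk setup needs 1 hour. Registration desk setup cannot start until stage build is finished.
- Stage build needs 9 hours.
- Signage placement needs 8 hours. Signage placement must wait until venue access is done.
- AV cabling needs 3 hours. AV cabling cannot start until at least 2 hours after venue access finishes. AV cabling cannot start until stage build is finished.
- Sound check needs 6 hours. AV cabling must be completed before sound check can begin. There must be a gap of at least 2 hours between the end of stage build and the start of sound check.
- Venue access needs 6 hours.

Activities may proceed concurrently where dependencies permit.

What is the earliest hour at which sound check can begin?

12

Stage build can start immediately at hour 0; it finishes at hour 9.
Nothing blocks venue access, so it runs from hour 0 to hour 6.
AV cabling cannot start until venue access (finishes hour 6, plus 2-hour gap → hour 8); stage build (finishes hour 9). The controlling bound is hour 9, so AV cabling finishes at 9 + 3 = hour 12.
Sound check waits on AV cabling (finishes hour 12); stage build (finishes hour 9, plus 2-hour gap → hour 11). The latest of these is hour 12, which is the earliest sound check can start.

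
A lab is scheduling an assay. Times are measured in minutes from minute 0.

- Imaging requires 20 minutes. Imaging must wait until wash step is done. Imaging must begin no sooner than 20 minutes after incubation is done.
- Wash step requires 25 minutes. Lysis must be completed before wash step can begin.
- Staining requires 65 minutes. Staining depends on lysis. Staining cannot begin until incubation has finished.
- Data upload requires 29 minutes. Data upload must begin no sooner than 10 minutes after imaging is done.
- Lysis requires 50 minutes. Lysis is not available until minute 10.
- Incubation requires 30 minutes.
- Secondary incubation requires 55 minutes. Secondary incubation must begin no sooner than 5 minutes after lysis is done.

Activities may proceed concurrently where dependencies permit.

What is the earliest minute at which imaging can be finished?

Incubation can start immediately at minute 0; it finishes at minute 30.
Lysis waits on its own release at minute 10, so it starts at minute 10 and finishes at 10 + 50 = minute 60.
After lysis (finishes minute 60), wash step can start at minute 60 and finishes at minute 85.
Imaging cannot start until wash step (finishes minute 85); incubation (finishes minute 30, plus 20-minute gap → minute 50). The controlling bound is minute 85, so imaging finishes at 85 + 20 = minute 105.

105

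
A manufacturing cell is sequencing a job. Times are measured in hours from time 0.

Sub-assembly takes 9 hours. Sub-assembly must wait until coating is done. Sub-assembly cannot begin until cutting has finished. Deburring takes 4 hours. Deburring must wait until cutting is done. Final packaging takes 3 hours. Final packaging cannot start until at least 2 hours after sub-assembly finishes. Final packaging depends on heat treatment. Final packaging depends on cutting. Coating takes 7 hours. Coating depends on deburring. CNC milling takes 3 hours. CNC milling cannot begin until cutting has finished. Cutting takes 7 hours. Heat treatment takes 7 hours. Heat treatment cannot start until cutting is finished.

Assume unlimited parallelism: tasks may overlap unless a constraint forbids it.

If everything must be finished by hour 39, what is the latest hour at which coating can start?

18

To finish by hour 39, final packaging (duration 3) must start no later than hour 36.
Sub-assembly feeds into final packaging (must start by hour 36, minus 2-hour gap → hour 34); so sub-assembly must finish by hour 34 and therefore start by hour 25.
Coating has to be done before sub-assembly (must start by hour 25). That means finishing by hour 25, i.e. starting by 25 − 7 = hour 18.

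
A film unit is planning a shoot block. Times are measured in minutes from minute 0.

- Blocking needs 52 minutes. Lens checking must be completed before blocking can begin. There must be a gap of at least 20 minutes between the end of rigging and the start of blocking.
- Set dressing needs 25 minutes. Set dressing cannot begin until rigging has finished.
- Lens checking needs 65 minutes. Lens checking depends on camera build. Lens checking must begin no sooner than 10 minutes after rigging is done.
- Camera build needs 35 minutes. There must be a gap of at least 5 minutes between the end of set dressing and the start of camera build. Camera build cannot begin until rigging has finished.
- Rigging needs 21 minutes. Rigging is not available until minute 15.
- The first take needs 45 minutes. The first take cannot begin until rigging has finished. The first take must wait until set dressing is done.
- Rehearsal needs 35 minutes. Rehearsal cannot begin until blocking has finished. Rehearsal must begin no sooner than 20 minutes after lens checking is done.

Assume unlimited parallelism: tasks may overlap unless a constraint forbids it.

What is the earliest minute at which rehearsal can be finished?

253

After its own release at minute 15, rigging can start at minute 15 and finishes at minute 36.
Set dressing waits on rigging (finishes minute 36), so it starts at minute 36 and finishes at 36 + 25 = minute 61.
Camera build needs all of set dressing (finishes minute 61, plus 5-minute gap → minute 66); rigging (finishes minute 36). That puts its earliest start at minute 66; it finishes at 66 + 35 = minute 101.
Lens checking needs all of camera build (finishes minute 101); rigging (finishes minute 36, plus 10-minute gap → minute 46). That puts its earliest start at minute 101; it finishes at 101 + 65 = minute 166.
Blocking cannot start until lens checking (finishes minute 166); rigging (finishes minute 36, plus 20-minute gap → minute 56). The controlling bound is minute 166, so blocking finishes at 166 + 52 = minute 218.
For rehearsal: blocking (finishes minute 218); lens checking (finishes minute 166, plus 20-minute gap → minute 186). Taking the maximum gives a start of minute 218, and it finishes at 218 + 35 = minute 253.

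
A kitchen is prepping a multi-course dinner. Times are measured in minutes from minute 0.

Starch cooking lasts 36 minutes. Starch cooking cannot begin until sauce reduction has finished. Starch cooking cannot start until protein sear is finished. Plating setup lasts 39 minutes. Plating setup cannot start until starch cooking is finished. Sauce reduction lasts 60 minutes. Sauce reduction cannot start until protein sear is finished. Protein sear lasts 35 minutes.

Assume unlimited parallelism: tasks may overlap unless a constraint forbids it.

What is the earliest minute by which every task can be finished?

170

Protein sear has no prerequisites, so it starts at minute 0 and finishes at minute 35.
Sauce reduction cannot begin until protein sear (finishes minute 35). It runs from minute 35 to 35 + 60 = minute 95.
Starch cooking needs all of sauce reduction (finishes minute 95); protein sear (finishes minute 35). That puts its earliest start at minute 95; it finishes at 95 + 36 = minute 131.
Plating setup waits on starch cooking (finishes minute 131), so it starts at minute 131 and finishes at 131 + 39 = minute 170.
All tasks are finished once the last one completes. Finish times: Protein sear at 35, Sauce reduction at 95, Starch cooking at 131, Plating setup at 170. The latest is minute 170.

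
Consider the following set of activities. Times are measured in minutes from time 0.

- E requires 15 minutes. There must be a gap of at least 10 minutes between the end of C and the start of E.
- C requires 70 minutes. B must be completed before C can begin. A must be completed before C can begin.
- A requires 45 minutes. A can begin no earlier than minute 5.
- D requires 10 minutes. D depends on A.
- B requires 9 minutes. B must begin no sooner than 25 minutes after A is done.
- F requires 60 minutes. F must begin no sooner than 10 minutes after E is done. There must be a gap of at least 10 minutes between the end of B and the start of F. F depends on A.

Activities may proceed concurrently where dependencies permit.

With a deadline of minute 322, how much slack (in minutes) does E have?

73

A waits on its own release at minute 5, so it starts at minute 5 and finishes at 5 + 45 = minute 50.
B waits on A (finishes minute 50, plus 25-minute gap → minute 75), so it starts at minute 75 and finishes at 75 + 9 = minute 84.
C has to wait for B (finishes minute 84); A (finishes minute 50). The latest of these is minute 84, so C runs minute 84 to 84 + 70 = minute 154.
After C (finishes minute 154, plus 10-minute gap → minute 164), E can start at minute 164 and finishes at minute 179.

Working backward from the deadline:
F must finish by minute 322; it takes 60 minutes, so it must start by 322 − 60 = minute 262.
E must finish before F (must start by minute 262, minus 10-minute gap → minute 252). With a 15-minute duration, E must start by 252 − 15 = minute 237.
So E can start as early as minute 164 and as late as minute 237, giving 237 − 164 = 73 minutes of slack.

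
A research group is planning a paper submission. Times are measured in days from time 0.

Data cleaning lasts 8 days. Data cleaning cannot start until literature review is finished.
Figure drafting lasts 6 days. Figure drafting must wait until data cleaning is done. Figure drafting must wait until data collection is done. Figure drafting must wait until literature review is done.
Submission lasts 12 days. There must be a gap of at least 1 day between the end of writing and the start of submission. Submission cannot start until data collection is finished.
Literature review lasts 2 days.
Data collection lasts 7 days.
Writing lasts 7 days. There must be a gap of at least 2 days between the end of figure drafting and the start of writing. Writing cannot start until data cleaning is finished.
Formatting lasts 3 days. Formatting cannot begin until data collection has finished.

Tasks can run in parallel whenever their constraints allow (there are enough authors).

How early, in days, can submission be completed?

38

Data collection can start immediately at day 0; it finishes at day 7.
Literature review can start immediately at day 0; it finishes at day 2.
After literature review (finishes day 2), data cleaning can start at day 2 and finishes at day 10.
Figure drafting cannot start until data cleaning (finishes day 10); data collection (finishes day 7); literature review (finishes day 2). The controlling bound is day 10, so figure drafting finishes at 10 + 6 = day 16.
For writing: figure drafting (finishes day 16, plus 2-day gap → day 18); data cleaning (finishes day 10). Taking the maximum gives a start of day 18, and it finishes at 18 + 7 = day 25.
Submission has to wait for writing (finishes day 25, plus 1-day gap → day 26); data collection (finishes day 7). The latest of these is day 26, so submission runs day 26 to 26 + 12 = day 38.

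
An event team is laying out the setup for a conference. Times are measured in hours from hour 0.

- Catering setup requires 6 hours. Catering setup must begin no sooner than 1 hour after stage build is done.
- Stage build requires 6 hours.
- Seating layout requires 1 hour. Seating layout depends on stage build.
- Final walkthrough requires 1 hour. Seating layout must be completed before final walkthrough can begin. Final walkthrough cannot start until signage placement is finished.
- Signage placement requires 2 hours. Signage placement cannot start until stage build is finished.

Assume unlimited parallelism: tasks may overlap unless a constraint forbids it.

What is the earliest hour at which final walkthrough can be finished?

9

Stage build can start immediately at hour 0; it finishes at hour 6.
Signage placement waits on stage build (finishes hour 6), so it starts at hour 6 and finishes at 6 + 2 = hour 8.
After stage build (finishes hour 6), seating layout can start at hour 6 and finishes at hour 7.
Final walkthrough needs all of seating layout (finishes hour 7); signage placement (finishes hour 8). That puts its earliest start at hour 8; it finishes at 8 + 1 = hour 9.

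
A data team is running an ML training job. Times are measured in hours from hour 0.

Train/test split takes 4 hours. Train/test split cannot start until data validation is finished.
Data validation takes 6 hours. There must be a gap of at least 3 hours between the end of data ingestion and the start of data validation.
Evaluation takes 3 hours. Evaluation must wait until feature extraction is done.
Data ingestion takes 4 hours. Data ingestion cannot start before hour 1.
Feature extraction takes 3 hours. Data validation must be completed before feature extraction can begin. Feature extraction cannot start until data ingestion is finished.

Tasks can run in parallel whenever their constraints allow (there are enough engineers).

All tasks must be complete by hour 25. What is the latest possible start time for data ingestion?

Nothing follows evaluation; the deadline of hour 25 is its only limit. It must start by 25 − 3 = hour 22.
Since evaluation (must start by hour 22) depends on it, feature extraction must finish by hour 22. Backing off its 3-hour duration gives a latest start of hour 19.
Train/test split must finish by hour 25; it takes 4 hours, so it must start by 25 − 4 = hour 21.
Data validation has several dependents: feature extraction (must start by hour 19); train/test split (must start by hour 21). The earliest of those limits is hour 19, so data validation must start by 19 − 6 = hour 13.
For data ingestion: data validation (must start by hour 13, minus 3-hour gap → hour 10); feature extraction (must start by hour 19). The most restrictive is hour 10; with a 4-hour duration, data ingestion must start by hour 6.

6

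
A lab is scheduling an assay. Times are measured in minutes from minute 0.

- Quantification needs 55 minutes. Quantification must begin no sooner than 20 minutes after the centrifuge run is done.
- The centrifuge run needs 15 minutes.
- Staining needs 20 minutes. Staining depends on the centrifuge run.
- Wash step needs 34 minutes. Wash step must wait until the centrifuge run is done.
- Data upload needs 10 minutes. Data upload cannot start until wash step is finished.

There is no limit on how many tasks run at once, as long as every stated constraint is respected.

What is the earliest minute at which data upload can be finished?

The centrifuge run has no prerequisites, so it starts at minute 0 and finishes at minute 15.
After the centrifuge run (finishes minute 15), wash step can start at minute 15 and finishes at minute 49.
After wash step (finishes minute 49), data upload can start at minute 49 and finishes at minute 59.

59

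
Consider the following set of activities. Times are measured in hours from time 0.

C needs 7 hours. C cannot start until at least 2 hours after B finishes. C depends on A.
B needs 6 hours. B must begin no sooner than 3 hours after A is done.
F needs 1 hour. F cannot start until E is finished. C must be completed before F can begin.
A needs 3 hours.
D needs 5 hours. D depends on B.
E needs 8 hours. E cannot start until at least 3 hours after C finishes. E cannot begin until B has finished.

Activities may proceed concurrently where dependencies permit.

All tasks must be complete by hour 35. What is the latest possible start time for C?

F has no dependents, so it just needs to finish by hour 35. Starting by 35 − 1 = hour 34 achieves that.
E must finish before F (must start by hour 34). With an 8-hour duration, E must start by 34 − 8 = hour 26.
C has several dependents: E (must start by hour 26, minus 3-hour gap → hour 23); F (must start by hour 34). The earliest of those limits is hour 23, so C must start by 23 − 7 = hour 16.

16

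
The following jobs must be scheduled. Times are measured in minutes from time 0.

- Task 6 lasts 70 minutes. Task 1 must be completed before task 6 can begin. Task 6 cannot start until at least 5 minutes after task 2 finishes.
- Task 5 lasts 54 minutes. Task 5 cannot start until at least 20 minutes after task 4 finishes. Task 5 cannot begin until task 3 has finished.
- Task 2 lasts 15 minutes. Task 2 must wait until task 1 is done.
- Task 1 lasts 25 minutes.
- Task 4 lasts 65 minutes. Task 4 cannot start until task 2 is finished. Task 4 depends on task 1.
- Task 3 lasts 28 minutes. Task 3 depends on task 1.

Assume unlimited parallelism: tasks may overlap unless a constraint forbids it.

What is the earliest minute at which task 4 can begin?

40

Task 1 can start immediately at minute 0; it finishes at minute 25.
After task 1 (finishes minute 25), task 2 can start at minute 25 and finishes at minute 40.
Task 4 waits on task 2 (finishes minute 40); task 1 (finishes minute 25). The latest of these is minute 40, which is the earliest task 4 can start.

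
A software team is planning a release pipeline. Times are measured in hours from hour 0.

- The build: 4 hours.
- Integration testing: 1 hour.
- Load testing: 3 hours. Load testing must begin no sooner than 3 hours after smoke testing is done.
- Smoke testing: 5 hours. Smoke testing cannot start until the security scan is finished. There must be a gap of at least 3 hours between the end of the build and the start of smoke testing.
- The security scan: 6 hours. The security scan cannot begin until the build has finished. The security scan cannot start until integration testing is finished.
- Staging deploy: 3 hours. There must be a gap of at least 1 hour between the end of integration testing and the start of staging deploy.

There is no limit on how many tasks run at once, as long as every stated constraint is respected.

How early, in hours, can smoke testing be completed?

Nothing blocks integration testing, so it runs from hour 0 to hour 1.
Nothing blocks the build, so it runs from hour 0 to hour 4.
The security scan needs all of the build (finishes hour 4); integration testing (finishes hour 1). That puts its earliest start at hour 4; it finishes at 4 + 6 = hour 10.
For smoke testing: the security scan (finishes hour 10); the build (finishes hour 4, plus 3-hour gap → hour 7). Taking the maximum gives a start of hour 10, and it finishes at 10 + 5 = hour 15.

15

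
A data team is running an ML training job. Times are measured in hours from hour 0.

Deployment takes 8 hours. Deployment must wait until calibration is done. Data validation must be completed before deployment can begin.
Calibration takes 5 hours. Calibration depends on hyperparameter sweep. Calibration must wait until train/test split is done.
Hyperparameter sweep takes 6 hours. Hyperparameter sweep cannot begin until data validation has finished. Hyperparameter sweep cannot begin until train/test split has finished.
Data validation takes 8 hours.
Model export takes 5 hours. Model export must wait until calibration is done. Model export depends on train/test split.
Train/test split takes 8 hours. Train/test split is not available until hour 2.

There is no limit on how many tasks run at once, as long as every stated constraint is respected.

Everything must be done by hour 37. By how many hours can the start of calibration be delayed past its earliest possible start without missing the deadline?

After its own release at hour 2, train/test split can start at hour 2 and finishes at hour 10.
Nothing blocks data validation, so it runs from hour 0 to hour 8.
Hyperparameter sweep needs all of data validation (finishes hour 8); train/test split (finishes hour 10). That puts its earliest start at hour 10; it finishes at 10 + 6 = hour 16.
For calibration: hyperparameter sweep (finishes hour 16); train/test split (finishes hour 10). Taking the maximum gives a start of hour 16, and it finishes at 16 + 5 = hour 21.

Working backward from the deadline:
Nothing follows model export; the deadline of hour 37 is its only limit. It must start by 37 − 5 = hour 32.
Nothing follows deployment; the deadline of hour 37 is its only limit. It must start by 37 − 8 = hour 29.
For calibration: model export (must start by hour 32); deployment (must start by hour 29). The most restrictive is hour 29; with a 5-hour duration, calibration must start by hour 24.
So calibration can start as early as hour 16 and as late as hour 24, giving 24 − 16 = 8 hours of slack.

8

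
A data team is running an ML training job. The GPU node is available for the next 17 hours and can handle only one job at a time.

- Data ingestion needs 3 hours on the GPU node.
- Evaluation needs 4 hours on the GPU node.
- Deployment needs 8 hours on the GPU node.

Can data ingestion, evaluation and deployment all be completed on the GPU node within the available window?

Yes

Running back to back, the jobs need 3 + 4 + 8 = 15 hours on the GPU node.
Since 15 ≤ 17, they fit within the window.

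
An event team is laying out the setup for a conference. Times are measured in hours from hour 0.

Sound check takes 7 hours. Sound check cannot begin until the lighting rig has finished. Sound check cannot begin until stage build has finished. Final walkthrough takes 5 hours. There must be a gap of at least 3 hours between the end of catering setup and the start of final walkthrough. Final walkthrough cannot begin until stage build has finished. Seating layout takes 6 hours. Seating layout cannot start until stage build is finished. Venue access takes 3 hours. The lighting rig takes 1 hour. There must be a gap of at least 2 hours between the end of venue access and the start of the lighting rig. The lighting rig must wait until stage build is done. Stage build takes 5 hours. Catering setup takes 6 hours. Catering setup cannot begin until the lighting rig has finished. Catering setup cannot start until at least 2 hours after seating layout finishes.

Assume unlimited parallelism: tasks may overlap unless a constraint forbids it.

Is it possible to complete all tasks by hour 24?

Stage build has no prerequisites, so it starts at hour 0 and finishes at hour 5.
Seating layout waits on stage build (finishes hour 5), so it starts at hour 5 and finishes at 5 + 6 = hour 11.
Venue access has no prerequisites, so it starts at hour 0 and finishes at hour 3.
For the lighting rig: venue access (finishes hour 3, plus 2-hour gap → hour 5); stage build (finishes hour 5). Taking the maximum gives a start of hour 5, and it finishes at 5 + 1 = hour 6.
Sound check has to wait for the lighting rig (finishes hour 6); stage build (finishes hour 5). The latest of these is hour 6, so sound check runs hour 6 to 6 + 7 = hour 13.
Catering setup cannot start until the lighting rig (finishes hour 6); seating layout (finishes hour 11, plus 2-hour gap → hour 13). The controlling bound is hour 13, so catering setup finishes at 13 + 6 = hour 19.
Final walkthrough needs all of catering setup (finishes hour 19, plus 3-hour gap → hour 22); stage build (finishes hour 5). That puts its earliest start at hour 22; it finishes at 22 + 5 = hour 27.
The earliest everything can be done is hour 27, which is after the deadline of 24, so it is not possible.

No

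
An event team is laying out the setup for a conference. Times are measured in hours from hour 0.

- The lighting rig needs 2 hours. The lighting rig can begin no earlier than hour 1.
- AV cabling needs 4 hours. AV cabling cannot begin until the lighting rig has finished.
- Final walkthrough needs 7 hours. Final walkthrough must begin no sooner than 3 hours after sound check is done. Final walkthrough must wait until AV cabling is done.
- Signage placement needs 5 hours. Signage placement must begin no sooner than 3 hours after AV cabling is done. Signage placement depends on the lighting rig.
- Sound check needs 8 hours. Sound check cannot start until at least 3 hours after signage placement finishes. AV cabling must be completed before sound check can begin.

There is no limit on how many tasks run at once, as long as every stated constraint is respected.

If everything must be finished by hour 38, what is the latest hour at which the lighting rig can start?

3

Final walkthrough must finish by hour 38; it takes 7 hours, so it must start by 38 − 7 = hour 31.
Sound check feeds into final walkthrough (must start by hour 31, minus 3-hour gap → hour 28); so sound check must finish by hour 28 and therefore start by hour 20.
Signage placement has to be done before sound check (must start by hour 20, minus 3-hour gap → hour 17). That means finishing by hour 17, i.e. starting by 17 − 5 = hour 12.
For AV cabling: signage placement (must start by hour 12, minus 3-hour gap → hour 9); sound check (must start by hour 20); final walkthrough (must start by hour 31). The most restrictive is hour 9; with a 4-hour duration, AV cabling must start by hour 5.
The lighting rig feeds AV cabling (must start by hour 5); signage placement (must start by hour 12). Taking the minimum, the lighting rig must finish by hour 5 and start by 5 − 2 = hour 3.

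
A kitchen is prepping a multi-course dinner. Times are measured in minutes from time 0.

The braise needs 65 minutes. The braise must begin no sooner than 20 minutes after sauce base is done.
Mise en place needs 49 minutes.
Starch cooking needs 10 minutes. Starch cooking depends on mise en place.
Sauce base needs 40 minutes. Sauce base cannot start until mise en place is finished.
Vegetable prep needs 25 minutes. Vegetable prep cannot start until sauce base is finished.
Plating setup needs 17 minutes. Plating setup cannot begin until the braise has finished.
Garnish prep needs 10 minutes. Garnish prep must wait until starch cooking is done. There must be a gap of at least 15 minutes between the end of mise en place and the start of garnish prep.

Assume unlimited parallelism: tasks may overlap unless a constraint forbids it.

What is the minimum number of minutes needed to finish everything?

191

Mise en place can start immediately at minute 0; it finishes at minute 49.
Starch cooking waits on mise en place (finishes minute 49), so it starts at minute 49 and finishes at 49 + 10 = minute 59.
Garnish prep cannot start until starch cooking (finishes minute 59); mise en place (finishes minute 49, plus 15-minute gap → minute 64). The controlling bound is minute 64, so garnish prep finishes at 64 + 10 = minute 74.
After mise en place (finishes minute 49), sauce base can start at minute 49 and finishes at minute 89.
Vegetable prep cannot begin until sauce base (finishes minute 89). It runs from minute 89 to 89 + 25 = minute 114.
The braise waits on sauce base (finishes minute 89, plus 20-minute gap → minute 109), so it starts at minute 109 and finishes at 109 + 65 = minute 174.
After the braise (finishes minute 174), plating setup can start at minute 174 and finishes at minute 191.
All tasks are finished once the last one completes. Finish times: Mise en place at 49, Sauce base at 89, The braise at 174, Vegetable prep at 114, Starch cooking at 59, Plating setup at 191, Garnish prep at 74. The latest is minute 191.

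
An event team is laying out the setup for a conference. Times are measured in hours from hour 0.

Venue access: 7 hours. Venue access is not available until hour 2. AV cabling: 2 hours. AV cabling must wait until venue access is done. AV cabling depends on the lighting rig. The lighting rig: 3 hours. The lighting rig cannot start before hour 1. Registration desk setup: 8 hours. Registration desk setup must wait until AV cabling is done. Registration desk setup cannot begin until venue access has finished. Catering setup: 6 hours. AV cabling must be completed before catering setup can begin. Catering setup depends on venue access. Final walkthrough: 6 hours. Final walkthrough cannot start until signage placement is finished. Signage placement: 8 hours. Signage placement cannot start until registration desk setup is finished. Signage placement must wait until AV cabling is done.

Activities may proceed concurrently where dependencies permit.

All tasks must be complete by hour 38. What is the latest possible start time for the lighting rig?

Nothing follows final walkthrough; the deadline of hour 38 is its only limit. It must start by 38 − 6 = hour 32.
Signage placement must finish before final walkthrough (must start by hour 32). With an 8-hour duration, signage placement must start by 32 − 8 = hour 24.
Registration desk setup must finish before signage placement (must start by hour 24). With an 8-hour duration, registration desk setup must start by 24 − 8 = hour 16.
Catering setup has no dependents, so it just needs to finish by hour 38. Starting by 38 − 6 = hour 32 achieves that.
AV cabling has several dependents: registration desk setup (must start by hour 16); signage placement (must start by hour 24); catering setup (must start by hour 32). The earliest of those limits is hour 16, so AV cabling must start by 16 − 2 = hour 14.
The lighting rig feeds into AV cabling (must start by hour 14); so the lighting rig must finish by hour 14 and therefore start by hour 11.

11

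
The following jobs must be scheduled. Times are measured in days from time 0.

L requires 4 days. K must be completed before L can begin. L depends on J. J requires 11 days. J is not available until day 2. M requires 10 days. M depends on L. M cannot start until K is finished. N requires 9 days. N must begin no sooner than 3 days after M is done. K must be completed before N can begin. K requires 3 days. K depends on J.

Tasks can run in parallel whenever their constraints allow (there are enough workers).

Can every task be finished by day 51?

Yes

J cannot begin until its own release at day 2. It runs from day 2 to 2 + 11 = day 13.
K cannot begin until J (finishes day 13). It runs from day 13 to 13 + 3 = day 16.
L needs all of K (finishes day 16); J (finishes day 13). That puts its earliest start at day 16; it finishes at 16 + 4 = day 20.
M has to wait for L (finishes day 20); K (finishes day 16). The latest of these is day 20, so M runs day 20 to 20 + 10 = day 30.
N has to wait for M (finishes day 30, plus 3-day gap → day 33); K (finishes day 16). The latest of these is day 33, so N runs day 33 to 33 + 9 = day 42.
Every task is finished by day 42, which is no later than the deadline of 51, so the schedule is feasible.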